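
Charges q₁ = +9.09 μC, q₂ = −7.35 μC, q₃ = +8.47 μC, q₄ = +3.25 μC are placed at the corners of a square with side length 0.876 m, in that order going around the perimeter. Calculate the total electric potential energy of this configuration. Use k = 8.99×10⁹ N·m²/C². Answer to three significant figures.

The assembly work is the sum of pairwise potential energies, U = Σ_{i<j} kqᵢqⱼ/rᵢⱼ.
The four side pairs have separation 0.876 m and the two diagonal pairs 1.24 m.
Summing all 6 pair terms gives U = -0.353 J.

-0.353 J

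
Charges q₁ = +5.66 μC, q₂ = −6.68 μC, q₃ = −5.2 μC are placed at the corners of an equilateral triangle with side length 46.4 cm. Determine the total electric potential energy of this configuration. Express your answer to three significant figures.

-0.630 J

The assembly work is the sum of pairwise potential energies, U = Σ_{i<j} kqᵢqⱼ/rᵢⱼ.
All three pair separations equal the side length, 0.464 m.
U = (-0.733) + (-0.570) + (0.673) = -0.630 J.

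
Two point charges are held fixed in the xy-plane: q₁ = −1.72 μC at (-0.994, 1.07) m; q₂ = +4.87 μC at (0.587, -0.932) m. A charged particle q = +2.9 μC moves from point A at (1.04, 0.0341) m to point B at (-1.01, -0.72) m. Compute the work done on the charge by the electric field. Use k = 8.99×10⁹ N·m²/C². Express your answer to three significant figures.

The work done by the electric force is W_field = −ΔU = −q(V_B − V_A) = q(V_A − V_B).
At A: distances to the source charges are 2.28 m, 1.07 m; V_A = Σ kqᵢ/rᵢ = 3.43×10⁴ V.
At B: distances to the source charges are 1.79 m, 1.61 m; V_B = Σ kqᵢ/rᵢ = 1.85×10⁴ V.
ΔV = V_B − V_A = -1.57×10⁴ V.
W_field = −qΔV = −(2.90×10⁻⁶ C)(-1.57×10⁴ V) = 0.0456 J.

0.0456 J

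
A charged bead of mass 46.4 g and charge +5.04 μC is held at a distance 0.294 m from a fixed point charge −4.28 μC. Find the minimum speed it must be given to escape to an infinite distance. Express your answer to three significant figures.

To just escape, total mechanical energy must reach zero at infinity: ½mv²_min + U = 0, so ½mv²_min = −U = |kQq|/r.
|U| = |kQq|/r = (8.99×10⁹ N·m²/C²)(4.28×10⁻⁶)(5.04×10⁻⁶)/(0.294) = 0.660 J.
v_min = √(2|U|/m) = √(2·0.660/0.0464) = 5.33 m/s.

5.33 m/s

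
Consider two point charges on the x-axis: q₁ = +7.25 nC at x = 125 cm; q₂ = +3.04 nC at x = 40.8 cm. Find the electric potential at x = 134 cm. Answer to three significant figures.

Electric potential is a scalar, so the contributions from each charge add algebraically: V = Σ kqᵢ/rᵢ.
Distances from the field point to each charge: r₁ = 0.0900 m, r₂ = 0.932 m.
V = k[(7.25×10⁻⁹)/(0.0900) + (3.04×10⁻⁹)/(0.932)] = 754 V.

754 V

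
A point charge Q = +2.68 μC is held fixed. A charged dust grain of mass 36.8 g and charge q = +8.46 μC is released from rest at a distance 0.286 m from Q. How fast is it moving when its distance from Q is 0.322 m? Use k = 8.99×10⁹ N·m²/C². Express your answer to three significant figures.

Only the electrostatic force acts, so mechanical energy is conserved: ½mv² = U₁ − U₂ = kQq(1/r₁ − 1/r₂).
U₁ − U₂ = (8.99×10⁹ N·m²/C²)(2.68×10⁻⁶ C)(8.46×10⁻⁶ C)(1/0.286 − 1/0.322) = 0.0797 J.
v = √(2·0.0797/0.0368) = 2.08 m/s.

2.08 m/s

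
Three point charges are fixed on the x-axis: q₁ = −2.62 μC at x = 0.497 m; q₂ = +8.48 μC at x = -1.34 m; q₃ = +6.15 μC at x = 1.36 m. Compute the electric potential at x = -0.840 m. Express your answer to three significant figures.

Electric potential is a scalar, so the contributions from each charge add algebraically: V = Σ kqᵢ/rᵢ.
Distances from the field point to each charge: r₁ = 1.34 m, r₂ = 0.500 m, r₃ = 2.20 m.
V = k[(-2.62×10⁻⁶)/(1.34) + (8.48×10⁻⁶)/(0.500) + (6.15×10⁻⁶)/(2.20)] = 1.60×10⁵ V.

1.60×10⁵ V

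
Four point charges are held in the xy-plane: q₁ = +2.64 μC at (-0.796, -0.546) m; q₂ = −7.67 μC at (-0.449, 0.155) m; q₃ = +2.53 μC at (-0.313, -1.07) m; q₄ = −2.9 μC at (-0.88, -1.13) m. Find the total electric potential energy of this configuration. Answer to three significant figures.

The assembly work is the sum of pairwise potential energies, U = Σ_{i<j} kqᵢqⱼ/rᵢⱼ.
Pair separations: r₁₂ = 0.782 m, r₁₃ = 0.713 m, r₁₄ = 0.590 m, r₂₃ = 1.23 m, r₂₄ = 1.36 m, r₃₄ = 0.570 m.
Summing all 6 pair terms gives U = -0.375 J.

-0.375 J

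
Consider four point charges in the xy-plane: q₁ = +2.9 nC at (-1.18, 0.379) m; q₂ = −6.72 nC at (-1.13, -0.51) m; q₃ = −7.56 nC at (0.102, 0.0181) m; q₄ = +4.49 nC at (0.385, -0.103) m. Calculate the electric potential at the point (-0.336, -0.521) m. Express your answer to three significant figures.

Electric potential is a scalar, so the contributions from each charge add algebraically: V = Σ kqᵢ/rᵢ.
Distances from the field point to each charge: r₁ = 1.23 m, r₂ = 0.794 m, r₃ = 0.695 m, r₄ = 0.833 m.
V = k[(2.90×10⁻⁹)/(1.23) + (-6.72×10⁻⁹)/(0.794) + (-7.56×10⁻⁹)/(0.695) + (4.49×10⁻⁹)/(0.833)] = -104 V.

-104 V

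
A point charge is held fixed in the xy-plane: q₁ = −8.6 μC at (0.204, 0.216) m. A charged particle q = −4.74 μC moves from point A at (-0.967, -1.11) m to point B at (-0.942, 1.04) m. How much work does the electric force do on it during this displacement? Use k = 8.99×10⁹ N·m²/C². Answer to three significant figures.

The work done by the electric force is W_field = −ΔU = −q(V_B − V_A) = q(V_A − V_B).
At A: distance to the source charge is 1.77 m; V_A = kq₁/r = -4.37×10⁴ V.
At B: distance to the source charge is 1.41 m; V_B = kq₁/r = -5.48×10⁴ V.
ΔV = V_B − V_A = -1.11×10⁴ V.
W_field = −qΔV = −(-4.74×10⁻⁶ C)(-1.11×10⁴ V) = -0.0525 J.

-0.0525 J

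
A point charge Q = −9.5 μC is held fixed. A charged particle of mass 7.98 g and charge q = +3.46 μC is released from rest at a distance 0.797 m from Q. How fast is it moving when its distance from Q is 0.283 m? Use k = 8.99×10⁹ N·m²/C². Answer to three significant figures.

13.0 m/s

Only the electrostatic force acts, so mechanical energy is conserved: ½mv² = U₁ − U₂ = kQq(1/r₁ − 1/r₂).
U₁ − U₂ = (8.99×10⁹ N·m²/C²)(-9.50×10⁻⁶ C)(3.46×10⁻⁶ C)(1/0.797 − 1/0.283) = 0.673 J.
v = √(2·0.673/7.98×10⁻³) = 13.0 m/s.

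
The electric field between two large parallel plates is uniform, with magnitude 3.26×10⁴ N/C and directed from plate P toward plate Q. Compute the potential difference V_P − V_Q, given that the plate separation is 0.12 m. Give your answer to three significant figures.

3910 V

In a uniform field, potential decreases in the direction of E: ΔV = −E·d for a displacement d parallel to E.
Going from Q to P is a displacement of 0.12 m opposite to the field, so V_P − V_Q = +Ed = 3910 V.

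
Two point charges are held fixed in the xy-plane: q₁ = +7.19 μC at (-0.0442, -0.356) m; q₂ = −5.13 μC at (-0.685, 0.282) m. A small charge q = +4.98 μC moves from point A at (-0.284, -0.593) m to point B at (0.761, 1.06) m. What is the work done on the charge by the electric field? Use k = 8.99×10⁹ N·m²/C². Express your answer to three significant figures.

The work done by the electric force is W_field = −ΔU = −q(V_B − V_A) = q(V_A − V_B).
At A: distances to the source charges are 0.337 m, 0.963 m; V_A = Σ kqᵢ/rᵢ = 1.44×10⁵ V.
At B: distances to the source charges are 1.63 m, 1.64 m; V_B = Σ kqᵢ/rᵢ = 1.16×10⁴ V.
ΔV = V_B − V_A = -1.32×10⁵ V.
W_field = −qΔV = −(4.98×10⁻⁶ C)(-1.32×10⁵ V) = 0.658 J.

0.658 J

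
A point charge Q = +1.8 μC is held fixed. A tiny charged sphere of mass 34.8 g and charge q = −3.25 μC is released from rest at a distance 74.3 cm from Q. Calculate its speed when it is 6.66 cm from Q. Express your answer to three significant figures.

6.43 m/s

Only the electrostatic force acts, so mechanical energy is conserved: ½mv² = U₁ − U₂ = kQq(1/r₁ − 1/r₂).
U₁ − U₂ = (8.99×10⁹ N·m²/C²)(1.80×10⁻⁶ C)(-3.25×10⁻⁶ C)(1/0.743 − 1/0.0666) = 0.719 J.
v = √(2·0.719/0.0348) = 6.43 m/s.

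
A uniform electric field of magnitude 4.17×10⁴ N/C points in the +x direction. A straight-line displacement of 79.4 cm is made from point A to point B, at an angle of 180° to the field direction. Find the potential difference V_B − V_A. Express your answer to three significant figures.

Only the component of displacement along E changes the potential: ΔV = −E·d·cosθ.
ΔV = −(4.17×10⁴ V/m)(0.794 m)cos180° = 3.31×10⁴ V.

3.31×10⁴ V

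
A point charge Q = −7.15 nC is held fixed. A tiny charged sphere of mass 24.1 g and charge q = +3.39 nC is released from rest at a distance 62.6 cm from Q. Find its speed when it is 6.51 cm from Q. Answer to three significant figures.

0.0158 m/s

Only the electrostatic force acts, so mechanical energy is conserved: ½mv² = U₁ − U₂ = kQq(1/r₁ − 1/r₂).
U₁ − U₂ = (8.99×10⁹ N·m²/C²)(-7.15×10⁻⁹ C)(3.39×10⁻⁹ C)(1/0.626 − 1/0.0651) = 3.00×10⁻⁶ J.
v = √(2·3.00×10⁻⁶/0.0241) = 0.0158 m/s.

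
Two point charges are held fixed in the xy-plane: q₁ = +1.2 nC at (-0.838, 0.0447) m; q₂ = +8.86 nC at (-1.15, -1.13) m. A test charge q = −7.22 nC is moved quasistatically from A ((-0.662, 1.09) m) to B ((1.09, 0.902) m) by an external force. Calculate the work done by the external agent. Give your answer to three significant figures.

9.94×10⁻⁸ J

For quasistatic motion the external work equals the change in potential energy: W_ext = qΔV = q(V_B − V_A).
At A: distances to the source charges are 1.06 m, 2.27 m; V_A = Σ kqᵢ/rᵢ = 45.2 V.
At B: distances to the source charges are 2.11 m, 3.02 m; V_B = Σ kqᵢ/rᵢ = 31.4 V.
ΔV = V_B − V_A = -13.8 V.
W_ext = qΔV = (-7.22×10⁻⁹ C)(-13.8 V) = 9.94×10⁻⁸ J.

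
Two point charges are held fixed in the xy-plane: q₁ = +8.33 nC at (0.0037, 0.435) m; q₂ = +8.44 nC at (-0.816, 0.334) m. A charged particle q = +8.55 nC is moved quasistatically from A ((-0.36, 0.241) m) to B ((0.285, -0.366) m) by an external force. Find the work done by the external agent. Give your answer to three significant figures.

-1.70×10⁻⁶ J

For quasistatic motion the external work equals the change in potential energy: W_ext = qΔV = q(V_B − V_A).
At A: distances to the source charges are 0.412 m, 0.465 m; V_A = Σ kqᵢ/rᵢ = 345 V.
At B: distances to the source charges are 0.849 m, 1.30 m; V_B = Σ kqᵢ/rᵢ = 146 V.
ΔV = V_B − V_A = -198 V.
W_ext = qΔV = (8.55×10⁻⁹ C)(-198 V) = -1.70×10⁻⁶ J.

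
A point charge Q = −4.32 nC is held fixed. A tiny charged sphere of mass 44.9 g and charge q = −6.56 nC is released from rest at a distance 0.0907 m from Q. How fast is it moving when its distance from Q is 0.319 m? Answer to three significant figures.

9.46×10⁻³ m/s

Only the electrostatic force acts, so mechanical energy is conserved: ½mv² = U₁ − U₂ = kQq(1/r₁ − 1/r₂).
U₁ − U₂ = (8.99×10⁹ N·m²/C²)(-4.32×10⁻⁹ C)(-6.56×10⁻⁹ C)(1/0.0907 − 1/0.319) = 2.01×10⁻⁶ J.
v = √(2·2.01×10⁻⁶/0.0449) = 9.46×10⁻³ m/s.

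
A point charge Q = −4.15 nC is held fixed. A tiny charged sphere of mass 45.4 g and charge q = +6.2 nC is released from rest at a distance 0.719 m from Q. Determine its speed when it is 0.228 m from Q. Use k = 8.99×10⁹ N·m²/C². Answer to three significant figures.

5.52×10⁻³ m/s

Only the electrostatic force acts, so mechanical energy is conserved: ½mv² = U₁ − U₂ = kQq(1/r₁ − 1/r₂).
U₁ − U₂ = (8.99×10⁹ N·m²/C²)(-4.15×10⁻⁹ C)(6.20×10⁻⁹ C)(1/0.719 − 1/0.228) = 6.93×10⁻⁷ J.
v = √(2·6.93×10⁻⁷/0.0454) = 5.52×10⁻³ m/s.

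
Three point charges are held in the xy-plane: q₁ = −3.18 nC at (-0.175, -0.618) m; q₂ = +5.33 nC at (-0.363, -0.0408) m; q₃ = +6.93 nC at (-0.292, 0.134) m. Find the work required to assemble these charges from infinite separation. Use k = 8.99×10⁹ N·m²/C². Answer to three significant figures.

1.25×10⁻⁶ J

The assembly work is the sum of pairwise potential energies, U = Σ_{i<j} kqᵢqⱼ/rᵢⱼ.
Pair separations: r₁₂ = 0.607 m, r₁₃ = 0.761 m, r₂₃ = 0.189 m.
U = (-2.51×10⁻⁷) + (-2.60×10⁻⁷) + (1.76×10⁻⁶) = 1.25×10⁻⁶ J.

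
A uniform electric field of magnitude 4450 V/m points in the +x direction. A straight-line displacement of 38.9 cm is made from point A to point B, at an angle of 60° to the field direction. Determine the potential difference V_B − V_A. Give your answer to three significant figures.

Only the component of displacement along E changes the potential: ΔV = −E·d·cosθ.
ΔV = −(4450 V/m)(0.389 m)cos60° = -866 V.

-866 V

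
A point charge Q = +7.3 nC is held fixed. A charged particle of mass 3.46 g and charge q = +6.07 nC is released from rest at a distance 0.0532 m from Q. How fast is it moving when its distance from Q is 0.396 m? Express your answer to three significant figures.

Only the electrostatic force acts, so mechanical energy is conserved: ½mv² = U₁ − U₂ = kQq(1/r₁ − 1/r₂).
U₁ − U₂ = (8.99×10⁹ N·m²/C²)(7.30×10⁻⁹ C)(6.07×10⁻⁹ C)(1/0.0532 − 1/0.396) = 6.48×10⁻⁶ J.
v = √(2·6.48×10⁻⁶/3.46×10⁻³) = 0.0612 m/s.

0.0612 m/s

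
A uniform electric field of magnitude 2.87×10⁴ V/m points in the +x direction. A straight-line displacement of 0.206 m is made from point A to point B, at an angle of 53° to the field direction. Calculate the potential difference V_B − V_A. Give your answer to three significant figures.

Only the component of displacement along E changes the potential: ΔV = −E·d·cosθ.
ΔV = −(2.87×10⁴ V/m)(0.206 m)cos53° = -3560 V.

-3560 V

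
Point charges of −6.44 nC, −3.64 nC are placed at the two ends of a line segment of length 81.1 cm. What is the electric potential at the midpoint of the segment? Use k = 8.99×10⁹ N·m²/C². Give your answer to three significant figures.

-223 V

The total potential is the scalar sum of each charge's contribution, V = Σ kqᵢ/rᵢ.
Each charge is 0.405 m from the midpoint.
V = k[(-6.44×10⁻⁹)/(0.405) + (-3.64×10⁻⁹)/(0.405)] = -223 V.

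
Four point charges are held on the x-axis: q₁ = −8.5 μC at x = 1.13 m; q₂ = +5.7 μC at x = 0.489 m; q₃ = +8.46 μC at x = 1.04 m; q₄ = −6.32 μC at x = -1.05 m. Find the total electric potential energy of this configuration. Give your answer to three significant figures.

-7.29 J

The assembly work is the sum of pairwise potential energies, U = Σ_{i<j} kqᵢqⱼ/rᵢⱼ.
Pair separations: r₁₂ = 0.641 m, r₁₃ = 0.0900 m, r₁₄ = 2.18 m, r₂₃ = 0.551 m, r₂₄ = 1.54 m, r₃₄ = 2.09 m.
Summing all 6 pair terms gives U = -7.29 J.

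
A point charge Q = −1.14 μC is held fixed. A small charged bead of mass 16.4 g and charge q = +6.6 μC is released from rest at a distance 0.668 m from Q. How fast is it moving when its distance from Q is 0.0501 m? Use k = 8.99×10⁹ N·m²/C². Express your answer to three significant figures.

Only the electrostatic force acts, so mechanical energy is conserved: ½mv² = U₁ − U₂ = kQq(1/r₁ − 1/r₂).
U₁ − U₂ = (8.99×10⁹ N·m²/C²)(-1.14×10⁻⁶ C)(6.60×10⁻⁶ C)(1/0.668 − 1/0.0501) = 1.25 J.
v = √(2·1.25/0.0164) = 12.3 m/s.

12.3 m/s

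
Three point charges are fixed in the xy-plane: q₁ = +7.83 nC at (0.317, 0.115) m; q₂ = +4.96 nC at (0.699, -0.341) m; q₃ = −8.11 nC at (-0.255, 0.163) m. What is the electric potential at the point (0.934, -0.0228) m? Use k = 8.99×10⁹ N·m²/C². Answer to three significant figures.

163 V

The total potential is the scalar sum of each charge's contribution, V = Σ kqᵢ/rᵢ.
Distances from the field point to each charge: r₁ = 0.632 m, r₂ = 0.396 m, r₃ = 1.20 m.
V = k[(7.83×10⁻⁹)/(0.632) + (4.96×10⁻⁹)/(0.396) + (-8.11×10⁻⁹)/(1.20)] = 163 V.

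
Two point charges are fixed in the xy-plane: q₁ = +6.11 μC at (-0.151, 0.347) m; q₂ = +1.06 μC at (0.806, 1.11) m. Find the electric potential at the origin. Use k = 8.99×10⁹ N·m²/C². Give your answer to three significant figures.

The total potential is the scalar sum of each charge's contribution, V = Σ kqᵢ/rᵢ.
Distances from the field point to each charge: r₁ = 0.378 m, r₂ = 1.37 m.
V = k[(6.11×10⁻⁶)/(0.378) + (1.06×10⁻⁶)/(1.37)] = 1.52×10⁵ V.

1.52×10⁵ V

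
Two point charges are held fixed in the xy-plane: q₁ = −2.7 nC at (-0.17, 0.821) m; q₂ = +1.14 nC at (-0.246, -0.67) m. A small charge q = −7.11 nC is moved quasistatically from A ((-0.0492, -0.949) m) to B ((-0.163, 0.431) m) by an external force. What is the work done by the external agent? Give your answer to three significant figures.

4.93×10⁻⁷ J

For quasistatic motion the external work equals the change in potential energy: W_ext = qΔV = q(V_B − V_A).
At A: distances to the source charges are 1.77 m, 0.341 m; V_A = Σ kqᵢ/rᵢ = 16.3 V.
At B: distances to the source charges are 0.390 m, 1.10 m; V_B = Σ kqᵢ/rᵢ = -52.9 V.
ΔV = V_B − V_A = -69.3 V.
W_ext = qΔV = (-7.11×10⁻⁹ C)(-69.3 V) = 4.93×10⁻⁷ J.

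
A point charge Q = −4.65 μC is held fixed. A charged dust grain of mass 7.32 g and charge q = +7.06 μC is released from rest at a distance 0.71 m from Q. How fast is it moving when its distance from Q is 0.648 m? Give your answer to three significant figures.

Only the electrostatic force acts, so mechanical energy is conserved: ½mv² = U₁ − U₂ = kQq(1/r₁ − 1/r₂).
U₁ − U₂ = (8.99×10⁹ N·m²/C²)(-4.65×10⁻⁶ C)(7.06×10⁻⁶ C)(1/0.710 − 1/0.648) = 0.0398 J.
v = √(2·0.0398/7.32×10⁻³) = 3.30 m/s.

3.30 m/s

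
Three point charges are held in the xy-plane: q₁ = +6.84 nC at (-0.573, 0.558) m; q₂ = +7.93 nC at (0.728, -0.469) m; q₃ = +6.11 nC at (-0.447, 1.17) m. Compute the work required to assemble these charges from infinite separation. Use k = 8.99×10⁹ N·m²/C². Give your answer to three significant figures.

The work to assemble the configuration equals its total potential energy, U = Σ kqᵢqⱼ/rᵢⱼ over all pairs.
Pair separations: r₁₂ = 1.66 m, r₁₃ = 0.625 m, r₂₃ = 2.02 m.
U = (2.94×10⁻⁷) + (6.01×10⁻⁷) + (2.16×10⁻⁷) = 1.11×10⁻⁶ J.

1.11×10⁻⁶ J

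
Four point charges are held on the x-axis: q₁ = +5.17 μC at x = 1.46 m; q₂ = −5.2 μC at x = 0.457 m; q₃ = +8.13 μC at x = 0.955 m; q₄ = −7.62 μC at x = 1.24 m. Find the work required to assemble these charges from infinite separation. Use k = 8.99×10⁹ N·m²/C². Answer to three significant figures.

-3.36 J

The assembly work is the sum of pairwise potential energies, U = Σ_{i<j} kqᵢqⱼ/rᵢⱼ.
Pair separations: r₁₂ = 1.00 m, r₁₃ = 0.505 m, r₁₄ = 0.220 m, r₂₃ = 0.498 m, r₂₄ = 0.783 m, r₃₄ = 0.285 m.
Summing all 6 pair terms gives U = -3.36 J.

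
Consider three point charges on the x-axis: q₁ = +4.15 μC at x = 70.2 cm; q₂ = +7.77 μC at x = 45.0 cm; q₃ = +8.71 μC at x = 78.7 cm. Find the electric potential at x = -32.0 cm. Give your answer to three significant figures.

1.98×10⁵ V

Electric potential is a scalar, so the contributions from each charge add algebraically: V = Σ kqᵢ/rᵢ.
Distances from the field point to each charge: r₁ = 1.02 m, r₂ = 0.770 m, r₃ = 1.11 m.
V = k[(4.15×10⁻⁶)/(1.02) + (7.77×10⁻⁶)/(0.770) + (8.71×10⁻⁶)/(1.11)] = 1.98×10⁵ V.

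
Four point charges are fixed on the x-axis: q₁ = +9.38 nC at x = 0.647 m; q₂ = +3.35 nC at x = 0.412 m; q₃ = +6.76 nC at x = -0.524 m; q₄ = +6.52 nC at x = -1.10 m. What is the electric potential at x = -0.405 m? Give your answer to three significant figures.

The total potential is the scalar sum of each charge's contribution, V = Σ kqᵢ/rᵢ.
Distances from the field point to each charge: r₁ = 1.05 m, r₂ = 0.817 m, r₃ = 0.119 m, r₄ = 0.695 m.
V = k[(9.38×10⁻⁹)/(1.05) + (3.35×10⁻⁹)/(0.817) + (6.76×10⁻⁹)/(0.119) + (6.52×10⁻⁹)/(0.695)] = 712 V.

712 V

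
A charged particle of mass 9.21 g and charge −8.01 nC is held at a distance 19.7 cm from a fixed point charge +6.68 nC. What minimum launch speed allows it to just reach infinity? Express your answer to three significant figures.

To just escape, total mechanical energy must reach zero at infinity: ½mv²_min + U = 0, so ½mv²_min = −U = |kQq|/r.
|U| = |kQq|/r = (8.99×10⁹ N·m²/C²)(6.68×10⁻⁹)(8.01×10⁻⁹)/(0.197) = 2.44×10⁻⁶ J.
v_min = √(2|U|/m) = √(2·2.44×10⁻⁶/9.21×10⁻³) = 0.0230 m/s.

0.0230 m/s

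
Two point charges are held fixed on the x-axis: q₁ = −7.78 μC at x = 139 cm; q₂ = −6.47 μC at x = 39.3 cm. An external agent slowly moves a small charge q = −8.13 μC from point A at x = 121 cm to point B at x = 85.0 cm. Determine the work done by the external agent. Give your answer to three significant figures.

-1.65 J

For quasistatic motion the external work equals the change in potential energy: W_ext = qΔV = q(V_B − V_A).
At A: distances to the source charges are 0.180 m, 0.817 m; V_A = Σ kqᵢ/rᵢ = -4.60×10⁵ V.
At B: distances to the source charges are 0.540 m, 0.457 m; V_B = Σ kqᵢ/rᵢ = -2.57×10⁵ V.
ΔV = V_B − V_A = 2.03×10⁵ V.
W_ext = qΔV = (-8.13×10⁻⁶ C)(2.03×10⁵ V) = -1.65 J.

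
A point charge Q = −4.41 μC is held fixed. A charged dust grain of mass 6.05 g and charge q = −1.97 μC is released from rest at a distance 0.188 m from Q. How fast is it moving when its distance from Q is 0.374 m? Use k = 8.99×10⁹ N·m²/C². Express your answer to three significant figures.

8.26 m/s

Only the electrostatic force acts, so mechanical energy is conserved: ½mv² = U₁ − U₂ = kQq(1/r₁ − 1/r₂).
U₁ − U₂ = (8.99×10⁹ N·m²/C²)(-4.41×10⁻⁶ C)(-1.97×10⁻⁶ C)(1/0.188 − 1/0.374) = 0.207 J.
v = √(2·0.207/6.05×10⁻³) = 8.26 m/s.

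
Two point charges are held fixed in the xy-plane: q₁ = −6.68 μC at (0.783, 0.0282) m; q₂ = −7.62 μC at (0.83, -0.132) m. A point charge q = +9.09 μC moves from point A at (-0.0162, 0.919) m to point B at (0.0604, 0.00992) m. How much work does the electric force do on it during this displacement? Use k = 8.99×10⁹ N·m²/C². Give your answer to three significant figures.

The work done by the electric force is W_field = −ΔU = −q(V_B − V_A) = q(V_A − V_B).
At A: distances to the source charges are 1.20 m, 1.35 m; V_A = Σ kqᵢ/rᵢ = -1.01×10⁵ V.
At B: distances to the source charges are 0.723 m, 0.783 m; V_B = Σ kqᵢ/rᵢ = -1.71×10⁵ V.
ΔV = V_B − V_A = -6.97×10⁴ V.
W_field = −qΔV = −(9.09×10⁻⁶ C)(-6.97×10⁴ V) = 0.633 J.

0.633 J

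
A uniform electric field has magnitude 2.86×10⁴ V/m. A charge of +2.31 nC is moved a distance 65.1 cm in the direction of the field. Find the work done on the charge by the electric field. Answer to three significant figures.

The potential change for a displacement 65.1 cm in the direction of the field is ΔV = −Ed = -1.86×10⁴ V.
W_field = −qΔV = 4.30×10⁻⁵ J.

4.30×10⁻⁵ J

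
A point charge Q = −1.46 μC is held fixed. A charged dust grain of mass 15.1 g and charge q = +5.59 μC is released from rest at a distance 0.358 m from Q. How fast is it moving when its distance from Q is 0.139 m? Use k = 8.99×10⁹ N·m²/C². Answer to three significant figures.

6.54 m/s

Only the electrostatic force acts, so mechanical energy is conserved: ½mv² = U₁ − U₂ = kQq(1/r₁ − 1/r₂).
U₁ − U₂ = (8.99×10⁹ N·m²/C²)(-1.46×10⁻⁶ C)(5.59×10⁻⁶ C)(1/0.358 − 1/0.139) = 0.323 J.
v = √(2·0.323/0.0151) = 6.54 m/s.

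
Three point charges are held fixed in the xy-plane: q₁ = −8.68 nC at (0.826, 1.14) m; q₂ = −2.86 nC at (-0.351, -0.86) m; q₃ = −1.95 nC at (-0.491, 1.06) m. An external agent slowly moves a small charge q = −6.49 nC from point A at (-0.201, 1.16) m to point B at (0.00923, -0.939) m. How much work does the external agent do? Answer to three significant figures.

For quasistatic motion the external work equals the change in potential energy: W_ext = qΔV = q(V_B − V_A).
At A: distances to the source charges are 1.03 m, 2.03 m, 0.307 m; V_A = Σ kqᵢ/rᵢ = -146 V.
At B: distances to the source charges are 2.23 m, 0.369 m, 2.06 m; V_B = Σ kqᵢ/rᵢ = -113 V.
ΔV = V_B − V_A = 32.6 V.
W_ext = qΔV = (-6.49×10⁻⁹ C)(32.6 V) = -2.12×10⁻⁷ J.

-2.12×10⁻⁷ J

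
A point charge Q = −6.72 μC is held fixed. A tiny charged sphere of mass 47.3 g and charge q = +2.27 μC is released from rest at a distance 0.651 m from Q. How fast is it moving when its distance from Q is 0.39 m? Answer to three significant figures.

2.44 m/s

Only the electrostatic force acts, so mechanical energy is conserved: ½mv² = U₁ − U₂ = kQq(1/r₁ − 1/r₂).
U₁ − U₂ = (8.99×10⁹ N·m²/C²)(-6.72×10⁻⁶ C)(2.27×10⁻⁶ C)(1/0.651 − 1/0.390) = 0.141 J.
v = √(2·0.141/0.0473) = 2.44 m/s.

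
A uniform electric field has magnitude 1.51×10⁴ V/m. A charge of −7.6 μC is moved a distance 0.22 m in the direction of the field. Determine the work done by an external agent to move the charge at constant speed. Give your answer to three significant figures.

0.0252 J

The potential change for a displacement 0.22 m in the direction of the field is ΔV = −Ed = -3320 V.
W_ext = qΔV = 0.0252 J.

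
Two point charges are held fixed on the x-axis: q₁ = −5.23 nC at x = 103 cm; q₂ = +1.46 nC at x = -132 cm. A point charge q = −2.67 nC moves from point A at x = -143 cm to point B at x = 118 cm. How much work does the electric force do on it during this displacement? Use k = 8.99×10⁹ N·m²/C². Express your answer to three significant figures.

-1.09×10⁻⁶ J

The work done by the electric force is W_field = −ΔU = −q(V_B − V_A) = q(V_A − V_B).
At A: distances to the source charges are 2.46 m, 0.110 m; V_A = Σ kqᵢ/rᵢ = 100 V.
At B: distances to the source charges are 0.150 m, 2.50 m; V_B = Σ kqᵢ/rᵢ = -308 V.
ΔV = V_B − V_A = -408 V.
W_field = −qΔV = −(-2.67×10⁻⁹ C)(-408 V) = -1.09×10⁻⁶ J.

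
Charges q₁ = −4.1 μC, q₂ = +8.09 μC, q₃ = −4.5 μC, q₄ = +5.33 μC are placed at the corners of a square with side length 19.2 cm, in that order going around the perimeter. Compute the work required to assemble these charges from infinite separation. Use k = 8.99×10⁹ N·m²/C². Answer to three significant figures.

The assembly work is the sum of pairwise potential energies, U = Σ_{i<j} kqᵢqⱼ/rᵢⱼ.
The four side pairs have separation 0.192 m and the two diagonal pairs 0.272 m.
Summing all 6 pair terms gives U = -3.37 J.

-3.37 J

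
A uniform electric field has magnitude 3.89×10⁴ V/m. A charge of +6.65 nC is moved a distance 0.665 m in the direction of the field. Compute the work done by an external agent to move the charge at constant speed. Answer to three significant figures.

-1.72×10⁻⁴ J

The potential change for a displacement 0.665 m in the direction of the field is ΔV = −Ed = -2.59×10⁴ V.
W_ext = qΔV = -1.72×10⁻⁴ J.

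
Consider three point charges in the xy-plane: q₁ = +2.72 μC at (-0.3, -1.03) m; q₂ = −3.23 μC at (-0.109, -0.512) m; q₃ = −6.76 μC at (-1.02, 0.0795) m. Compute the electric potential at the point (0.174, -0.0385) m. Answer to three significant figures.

-8.10×10⁴ V

The total potential is the scalar sum of each charge's contribution, V = Σ kqᵢ/rᵢ.
Distances from the field point to each charge: r₁ = 1.10 m, r₂ = 0.552 m, r₃ = 1.20 m.
V = k[(2.72×10⁻⁶)/(1.10) + (-3.23×10⁻⁶)/(0.552) + (-6.76×10⁻⁶)/(1.20)] = -8.10×10⁴ V.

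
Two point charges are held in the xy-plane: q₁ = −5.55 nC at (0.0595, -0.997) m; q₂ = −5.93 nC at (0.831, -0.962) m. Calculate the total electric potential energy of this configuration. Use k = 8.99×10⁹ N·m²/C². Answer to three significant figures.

The work to assemble the configuration equals its total potential energy, U = Σ kqᵢqⱼ/rᵢⱼ over all pairs.
Pair separations: r₁₂ = 0.772 m.
U = (3.83×10⁻⁷) = 3.83×10⁻⁷ J.

3.83×10⁻⁷ J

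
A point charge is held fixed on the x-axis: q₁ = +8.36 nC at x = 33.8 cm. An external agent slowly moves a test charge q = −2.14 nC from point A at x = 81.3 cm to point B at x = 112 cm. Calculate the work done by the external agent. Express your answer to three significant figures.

1.33×10⁻⁷ J

For quasistatic motion the external work equals the change in potential energy: W_ext = qΔV = q(V_B − V_A).
At A: distance to the source charge is 0.475 m; V_A = kq₁/r = 158 V.
At B: distance to the source charge is 0.782 m; V_B = kq₁/r = 96.1 V.
ΔV = V_B − V_A = -62.1 V.
W_ext = qΔV = (-2.14×10⁻⁹ C)(-62.1 V) = 1.33×10⁻⁷ J.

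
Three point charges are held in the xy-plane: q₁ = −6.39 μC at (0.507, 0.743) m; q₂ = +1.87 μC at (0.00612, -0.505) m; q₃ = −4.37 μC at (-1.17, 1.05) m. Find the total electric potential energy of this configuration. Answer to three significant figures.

0.0297 J

The assembly work is the sum of pairwise potential energies, U = Σ_{i<j} kqᵢqⱼ/rᵢⱼ.
Pair separations: r₁₂ = 1.34 m, r₁₃ = 1.70 m, r₂₃ = 1.95 m.
U = (-0.0799) + (0.147) + (-0.0377) = 0.0297 J.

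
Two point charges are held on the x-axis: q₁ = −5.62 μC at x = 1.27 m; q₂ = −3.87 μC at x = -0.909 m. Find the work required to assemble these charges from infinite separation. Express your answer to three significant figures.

0.0897 J

The work to assemble the configuration equals its total potential energy, U = Σ kqᵢqⱼ/rᵢⱼ over all pairs.
Pair separations: r₁₂ = 2.18 m.
U = (0.0897) = 0.0897 J.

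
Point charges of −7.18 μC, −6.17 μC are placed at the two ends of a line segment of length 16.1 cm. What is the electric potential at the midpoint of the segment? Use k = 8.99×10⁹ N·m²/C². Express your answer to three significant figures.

-1.49×10⁶ V

Electric potential is a scalar, so the contributions from each charge add algebraically: V = Σ kqᵢ/rᵢ.
Each charge is 0.0805 m from the midpoint.
V = k[(-7.18×10⁻⁶)/(0.0805) + (-6.17×10⁻⁶)/(0.0805)] = -1.49×10⁶ V.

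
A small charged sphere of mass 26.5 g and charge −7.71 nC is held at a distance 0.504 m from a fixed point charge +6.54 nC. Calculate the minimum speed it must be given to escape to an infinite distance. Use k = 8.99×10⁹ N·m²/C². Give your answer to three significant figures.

8.24×10⁻³ m/s

To just escape, total mechanical energy must reach zero at infinity: ½mv²_min + U = 0, so ½mv²_min = −U = |kQq|/r.
|U| = |kQq|/r = (8.99×10⁹ N·m²/C²)(6.54×10⁻⁹)(7.71×10⁻⁹)/(0.504) = 8.99×10⁻⁷ J.
v_min = √(2|U|/m) = √(2·8.99×10⁻⁷/0.0265) = 8.24×10⁻³ m/s.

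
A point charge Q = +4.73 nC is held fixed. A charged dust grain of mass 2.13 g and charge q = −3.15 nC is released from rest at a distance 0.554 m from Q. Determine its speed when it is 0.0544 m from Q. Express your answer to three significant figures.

0.0457 m/s

Only the electrostatic force acts, so mechanical energy is conserved: ½mv² = U₁ − U₂ = kQq(1/r₁ − 1/r₂).
U₁ − U₂ = (8.99×10⁹ N·m²/C²)(4.73×10⁻⁹ C)(-3.15×10⁻⁹ C)(1/0.554 − 1/0.0544) = 2.22×10⁻⁶ J.
v = √(2·2.22×10⁻⁶/2.13×10⁻³) = 0.0457 m/s.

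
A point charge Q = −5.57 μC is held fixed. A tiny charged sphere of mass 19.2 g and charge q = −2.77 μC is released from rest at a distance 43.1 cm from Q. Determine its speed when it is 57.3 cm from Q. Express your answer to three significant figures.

2.88 m/s

Only the electrostatic force acts, so mechanical energy is conserved: ½mv² = U₁ − U₂ = kQq(1/r₁ − 1/r₂).
U₁ − U₂ = (8.99×10⁹ N·m²/C²)(-5.57×10⁻⁶ C)(-2.77×10⁻⁶ C)(1/0.431 − 1/0.573) = 0.0798 J.
v = √(2·0.0798/0.0192) = 2.88 m/s.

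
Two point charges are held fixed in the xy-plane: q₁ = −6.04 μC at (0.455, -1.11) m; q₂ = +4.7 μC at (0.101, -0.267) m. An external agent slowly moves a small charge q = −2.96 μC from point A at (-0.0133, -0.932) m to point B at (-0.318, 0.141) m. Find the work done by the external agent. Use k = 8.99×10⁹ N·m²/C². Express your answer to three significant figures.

For quasistatic motion the external work equals the change in potential energy: W_ext = qΔV = q(V_B − V_A).
At A: distances to the source charges are 0.501 m, 0.675 m; V_A = Σ kqᵢ/rᵢ = -4.58×10⁴ V.
At B: distances to the source charges are 1.47 m, 0.585 m; V_B = Σ kqᵢ/rᵢ = 3.53×10⁴ V.
ΔV = V_B − V_A = 8.11×10⁴ V.
W_ext = qΔV = (-2.96×10⁻⁶ C)(8.11×10⁴ V) = -0.240 J.

-0.240 J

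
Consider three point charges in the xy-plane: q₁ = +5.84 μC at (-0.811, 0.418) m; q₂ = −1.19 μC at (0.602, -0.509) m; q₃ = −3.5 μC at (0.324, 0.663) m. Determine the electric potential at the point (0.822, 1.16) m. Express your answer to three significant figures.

Electric potential is a scalar, so the contributions from each charge add algebraically: V = Σ kqᵢ/rᵢ.
Distances from the field point to each charge: r₁ = 1.79 m, r₂ = 1.68 m, r₃ = 0.704 m.
V = k[(5.84×10⁻⁶)/(1.79) + (-1.19×10⁻⁶)/(1.68) + (-3.50×10⁻⁶)/(0.704)] = -2.18×10⁴ V.

-2.18×10⁴ V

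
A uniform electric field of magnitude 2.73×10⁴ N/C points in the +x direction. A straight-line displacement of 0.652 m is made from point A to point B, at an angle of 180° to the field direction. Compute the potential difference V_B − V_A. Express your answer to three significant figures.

1.78×10⁴ V

Only the component of displacement along E changes the potential: ΔV = −E·d·cosθ.
ΔV = −(2.73×10⁴ V/m)(0.652 m)cos180° = 1.78×10⁴ V.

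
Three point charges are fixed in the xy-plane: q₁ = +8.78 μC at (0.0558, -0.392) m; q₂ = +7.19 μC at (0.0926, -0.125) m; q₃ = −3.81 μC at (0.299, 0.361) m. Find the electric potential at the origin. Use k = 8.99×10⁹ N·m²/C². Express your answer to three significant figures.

5.42×10⁵ V

The total potential is the scalar sum of each charge's contribution, V = Σ kqᵢ/rᵢ.
Distances from the field point to each charge: r₁ = 0.396 m, r₂ = 0.156 m, r₃ = 0.469 m.
V = k[(8.78×10⁻⁶)/(0.396) + (7.19×10⁻⁶)/(0.156) + (-3.81×10⁻⁶)/(0.469)] = 5.42×10⁵ V.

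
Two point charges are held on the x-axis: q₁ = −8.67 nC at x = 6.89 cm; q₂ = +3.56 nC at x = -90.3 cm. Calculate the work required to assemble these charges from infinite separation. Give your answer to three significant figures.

The work to assemble the configuration equals its total potential energy, U = Σ kqᵢqⱼ/rᵢⱼ over all pairs.
Pair separations: r₁₂ = 0.972 m.
U = (-2.86×10⁻⁷) = -2.86×10⁻⁷ J.

-2.86×10⁻⁷ J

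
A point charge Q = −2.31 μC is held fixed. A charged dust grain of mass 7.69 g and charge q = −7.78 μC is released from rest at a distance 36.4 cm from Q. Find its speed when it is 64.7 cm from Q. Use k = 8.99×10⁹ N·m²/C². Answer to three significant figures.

7.11 m/s

Only the electrostatic force acts, so mechanical energy is conserved: ½mv² = U₁ − U₂ = kQq(1/r₁ − 1/r₂).
U₁ − U₂ = (8.99×10⁹ N·m²/C²)(-2.31×10⁻⁶ C)(-7.78×10⁻⁶ C)(1/0.364 − 1/0.647) = 0.194 J.
v = √(2·0.194/7.69×10⁻³) = 7.11 m/s.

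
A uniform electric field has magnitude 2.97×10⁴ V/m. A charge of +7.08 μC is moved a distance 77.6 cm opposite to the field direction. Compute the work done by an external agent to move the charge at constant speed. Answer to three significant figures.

0.163 J

The potential change for a displacement 77.6 cm opposite to the field direction is ΔV = +Ed = 2.30×10⁴ V.
W_ext = qΔV = 0.163 J.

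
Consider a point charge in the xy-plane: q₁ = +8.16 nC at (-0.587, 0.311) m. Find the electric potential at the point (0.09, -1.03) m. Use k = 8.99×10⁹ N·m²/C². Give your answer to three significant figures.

48.8 V

The total potential is the scalar sum of each charge's contribution, V = Σ kqᵢ/rᵢ.
Distances from the field point to each charge: r₁ = 1.50 m.
V = k[(8.16×10⁻⁹)/(1.50)] = 48.8 V.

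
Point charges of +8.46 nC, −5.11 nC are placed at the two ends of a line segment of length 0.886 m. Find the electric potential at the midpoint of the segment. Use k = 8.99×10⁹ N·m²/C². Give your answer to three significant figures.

Electric potential is a scalar, so the contributions from each charge add algebraically: V = Σ kqᵢ/rᵢ.
Each charge is 0.443 m from the midpoint.
V = k[(8.46×10⁻⁹)/(0.443) + (-5.11×10⁻⁹)/(0.443)] = 68.0 V.

68.0 V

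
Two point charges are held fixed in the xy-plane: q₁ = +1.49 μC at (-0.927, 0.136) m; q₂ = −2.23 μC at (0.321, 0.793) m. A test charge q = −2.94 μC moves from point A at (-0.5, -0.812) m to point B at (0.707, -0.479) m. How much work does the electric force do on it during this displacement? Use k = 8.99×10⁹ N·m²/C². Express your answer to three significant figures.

-0.0270 J

The work done by the electric force is W_field = −ΔU = −q(V_B − V_A) = q(V_A − V_B).
At A: distances to the source charges are 1.04 m, 1.80 m; V_A = Σ kqᵢ/rᵢ = 1760 V.
At B: distances to the source charges are 1.75 m, 1.33 m; V_B = Σ kqᵢ/rᵢ = -7410 V.
ΔV = V_B − V_A = -9170 V.
W_field = −qΔV = −(-2.94×10⁻⁶ C)(-9170 V) = -0.0270 J.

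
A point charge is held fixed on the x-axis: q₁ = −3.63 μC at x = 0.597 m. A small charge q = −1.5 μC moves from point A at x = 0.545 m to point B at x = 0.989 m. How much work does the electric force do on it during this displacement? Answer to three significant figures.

The work done by the electric force is W_field = −ΔU = −q(V_B − V_A) = q(V_A − V_B).
At A: distance to the source charge is 0.0520 m; V_A = kq₁/r = -6.28×10⁵ V.
At B: distance to the source charge is 0.392 m; V_B = kq₁/r = -8.32×10⁴ V.
ΔV = V_B − V_A = 5.44×10⁵ V.
W_field = −qΔV = −(-1.50×10⁻⁶ C)(5.44×10⁵ V) = 0.816 J.

0.816 J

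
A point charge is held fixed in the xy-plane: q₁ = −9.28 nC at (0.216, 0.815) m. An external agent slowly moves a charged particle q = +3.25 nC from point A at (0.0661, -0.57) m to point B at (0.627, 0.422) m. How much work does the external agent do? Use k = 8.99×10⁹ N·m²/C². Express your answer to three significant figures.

For quasistatic motion the external work equals the change in potential energy: W_ext = qΔV = q(V_B − V_A).
At A: distance to the source charge is 1.39 m; V_A = kq₁/r = -59.9 V.
At B: distance to the source charge is 0.569 m; V_B = kq₁/r = -147 V.
ΔV = V_B − V_A = -86.8 V.
W_ext = qΔV = (3.25×10⁻⁹ C)(-86.8 V) = -2.82×10⁻⁷ J.

-2.82×10⁻⁷ J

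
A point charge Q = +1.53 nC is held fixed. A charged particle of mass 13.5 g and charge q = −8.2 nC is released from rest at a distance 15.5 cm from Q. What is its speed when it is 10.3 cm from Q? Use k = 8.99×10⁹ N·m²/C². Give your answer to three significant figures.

Only the electrostatic force acts, so mechanical energy is conserved: ½mv² = U₁ − U₂ = kQq(1/r₁ − 1/r₂).
U₁ − U₂ = (8.99×10⁹ N·m²/C²)(1.53×10⁻⁹ C)(-8.20×10⁻⁹ C)(1/0.155 − 1/0.103) = 3.67×10⁻⁷ J.
v = √(2·3.67×10⁻⁷/0.0135) = 7.38×10⁻³ m/s.

7.38×10⁻³ m/s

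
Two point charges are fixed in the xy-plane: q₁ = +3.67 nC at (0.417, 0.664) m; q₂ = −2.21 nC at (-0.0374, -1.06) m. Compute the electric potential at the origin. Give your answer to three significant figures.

23.3 V

Electric potential is a scalar, so the contributions from each charge add algebraically: V = Σ kqᵢ/rᵢ.
Distances from the field point to each charge: r₁ = 0.784 m, r₂ = 1.06 m.
V = k[(3.67×10⁻⁹)/(0.784) + (-2.21×10⁻⁹)/(1.06)] = 23.3 V.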